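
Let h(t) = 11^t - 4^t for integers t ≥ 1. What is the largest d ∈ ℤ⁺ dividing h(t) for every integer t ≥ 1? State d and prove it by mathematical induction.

d = 7

Computing the first values: h(1) = 7 and h(2) = 105; gcd(7, 105) = 7, so d ≤ 7.
We prove 7 | 11^t - 4^t for all t ≥ 1 by induction on t.
For the base case t = 1: h(1) = 7 = 7·(1), so 7 | h(1).
Inductive step: assume the claim holds for t = k, i.e. 7 | h(k). Then
11^{k+1} − 4^{k+1} = 11·11^k − 4·4^k = 11·(11^k − 4^k) + (7)·4^k. The first term is divisible by 7 by the inductive hypothesis, and the second term (7)·4^k is divisible by 7 since 7 | 7. Hence 7 | h(k+1).
By the principle of mathematical induction, the result holds for all t ≥ 1.
Therefore the largest such d is 7.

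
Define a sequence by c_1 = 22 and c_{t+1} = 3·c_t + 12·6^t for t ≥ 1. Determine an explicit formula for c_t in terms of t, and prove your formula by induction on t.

c_t = -2·3^(t - 1) + 4·6^t

Computing the first terms: c_1 = 22, c_2 = 138, c_3 = 846. This suggests c_t = -2·3^(t - 1) + 4·6^t.
Base case (t = 1): the formula gives 22 = 22 = c_1.
Inductive step: assume the claim holds for t = i, so c_i = -2·3^(i - 1) + 4·6^i.
Then c_{i+1} = 3·c_i + 12·6^i = 3·(-2·3^(i - 1) + 4·6^i) + 12·6^i = -2·3^i + 4·6^(i + 1) = -2·3^((i+1) - 1) + 4·6^(i+1),
which is the claimed formula at t = i+1.
By induction, the statement is established for all t ≥ 1.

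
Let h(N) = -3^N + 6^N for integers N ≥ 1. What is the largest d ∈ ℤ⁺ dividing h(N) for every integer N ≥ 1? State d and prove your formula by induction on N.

d = 3

Computing the first values: h(1) = 3 and h(2) = 27; gcd(3, 27) = 3, so d ≤ 3.
We prove 3 | -3^N + 6^N for all N ≥ 1 by induction on N.
For the base case N = 1: h(1) = 3 = 3·(1), so 3 | h(1).
For the inductive step, assume it holds for an arbitrary k ≥ 1, i.e. 3 | h(k). Then
6^{k+1} − 3^{k+1} = 6·6^k − 3·3^k = 6·(6^k − 3^k) + (3)·3^k. The first term is divisible by 3 by the inductive hypothesis, and the second term (3)·3^k is divisible by 3 since 3 | 3. Hence 3 | h(k+1).
This completes the induction.
Therefore the largest such d is 3.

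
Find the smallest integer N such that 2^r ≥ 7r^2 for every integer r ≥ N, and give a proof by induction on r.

At r = 9: 512 < 567, so the inequality fails and N ≥ 10. We prove 2^r ≥ 7r^2 for all r ≥ 10.
Base step (r = 10): 2^r = 1024 and 7r^2 = 700, so 1024 ≥ 700.
Inductive step: suppose the statement holds for some j ≥ 10, so 2^j ≥ 7j^2.
Then 2^(j + 1) = 2·(2^j) ≥ 2·(7j^2).
Also, for j ≥ 10 we have 2·(7j^2) ≥ 7(j+1)^2, since 2 ≥ (1 + 1/j)^2 for all j ≥ 10.
Combining, 2^(j + 1) ≥ 7(j+1)^2.
By induction, the statement is established for all r ≥ 10.
Hence the smallest such N is 10.

N = 10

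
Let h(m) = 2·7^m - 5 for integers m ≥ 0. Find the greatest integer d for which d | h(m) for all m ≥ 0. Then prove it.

d = 3

Computing the first values: h(0) = -3 and h(1) = 9; gcd(-3, 9) = 3, so d ≤ 3.
We prove 3 | 2·7^m - 5 for all m ≥ 0 by induction on m.
Base step (m = 0): h(0) = -3 = 3·(-1), so 3 | h(0).
Inductive step: assume the claim holds for m = r, i.e. 3 | h(r). Then
h(r+1) = 2·7^(r+1) - 5 = 7·(2·7^r - 5) + 30 = 7·h(r) + 30. The first term is divisible by 3 by the inductive hypothesis, and 30 is divisible by 3. Hence 3 | h(r+1).
This completes the induction.
Therefore the largest such d is 3.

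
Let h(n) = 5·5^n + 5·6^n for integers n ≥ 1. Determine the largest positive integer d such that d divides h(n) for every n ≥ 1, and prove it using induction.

Computing the first values: h(1) = 55 and h(2) = 305; gcd(55, 305) = 5, so d ≤ 5.
We prove 5 | 5·5^n + 5·6^n for all n ≥ 1 by induction on n.
When n = 1: h(1) = 55 = 5·(11), so 5 | h(1).
Inductive step: suppose the statement holds for some r ≥ 1, i.e. 5 | h(r). Then
h(r+1) − 6·h(r) = (5·5^(r+1) + 5·6^(r+1)) − 6·(5·5^r + 5·6^r) = (5)·5^r·(5 − 6) = (-5)·5^r. Since 5 | h(r) by the inductive hypothesis, 5 | 6·h(r); and 5 | -5 since -5 = 5·-1. Therefore 5 | h(r+1).
This completes the induction.
Therefore the largest such d is 5.

d = 5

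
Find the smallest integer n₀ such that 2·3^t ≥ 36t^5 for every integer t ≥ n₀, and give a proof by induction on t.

At t = 14: 9565938 < 19361664, so the inequality fails and n₀ ≥ 15. We prove 2·3^t ≥ 36t^5 for all t ≥ 15.
Base case (t = 15): 2·3^t = 28697814 and 36t^5 = 27337500, so 28697814 ≥ 27337500.
Suppose the result is true for t = j, so 2·3^j ≥ 36j^5.
Then 2·3^(j + 1) = 3·(2·3^j) ≥ 3·(36j^5).
Also, for j ≥ 15 we have 3·(36j^5) ≥ 36(j+1)^5, since 3 ≥ (1 + 1/j)^5 for all j ≥ 15.
Combining, 2·3^(j + 1) ≥ 36(j+1)^5.
This completes the induction.
Hence the smallest such n₀ is 15.

n₀ = 15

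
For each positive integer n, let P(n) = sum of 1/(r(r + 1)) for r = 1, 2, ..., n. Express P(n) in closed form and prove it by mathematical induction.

We claim P(n) = n/(n + 1) for all n ≥ 1.
For the base case n = 1: P(1) = 1/2, and the closed form gives 1/2. They agree.
Suppose the result is true for n = r, so P(r) = r/(r + 1).
Then P(r+1) = P(r) + (1/((r + 1)(r + 2))) = (r/(r + 1)) + (1/((r + 1)(r + 2))).
Simplifying, P(r+1) = (r + 1)/(r + 2) = (r+1)/((r+1) + 1),
which is the closed form with n = r+1.
By induction, the statement is established for all n ≥ 1.

P(n) = n/(n + 1)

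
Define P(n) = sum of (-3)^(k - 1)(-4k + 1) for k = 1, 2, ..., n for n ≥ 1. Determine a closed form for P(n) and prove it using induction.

P(n) = (-3)^n·n

We claim P(n) = (-3)^n·n for all n ≥ 1.
Base case (n = 1): P(1) = -3, and the closed form gives -3. They agree.
For the inductive step, assume it holds for an arbitrary k ≥ 1, so P(k) = (-3)^k·k.
Then P(k+1) = P(k) + ((-3)^k(-4k - 3)) = ((-3)^k·k) + ((-3)^k(-4k - 3)).
Simplifying, P(k+1) = (-3)^(k + 1)(k + 1) = (-3)^(k+1)·(k+1),
which is the closed form with n = k+1.
This completes the induction.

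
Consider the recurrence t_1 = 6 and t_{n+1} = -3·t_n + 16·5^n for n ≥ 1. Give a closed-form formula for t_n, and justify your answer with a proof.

t_n = -4(-3)^(n - 1) + 2·5^n

Computing the first terms: t_1 = 6, t_2 = 62, t_3 = 214. This suggests t_n = -4(-3)^(n - 1) + 2·5^n.
When n = 1: the formula gives 6 = 6 = t_1.
For the inductive step, assume it holds for an arbitrary p ≥ 1, so t_p = -4(-3)^(p - 1) + 2·5^p.
Then t_{p+1} = -3·t_p + 16·5^p = -3·(-4(-3)^(p - 1) + 2·5^p) + 16·5^p = -4(-3)^p + 2·5^(p + 1) = -4(-3)^((p+1) - 1) + 2·5^(p+1),
which is the claimed formula at n = p+1.
This completes the induction.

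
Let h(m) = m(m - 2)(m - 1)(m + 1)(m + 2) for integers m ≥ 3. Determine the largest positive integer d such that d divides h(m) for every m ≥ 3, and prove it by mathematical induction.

d = 120

Computing the first values: h(3) = 120 and h(4) = 720; gcd(120, 720) = 120, so d ≤ 120.
We prove 120 | m(m - 2)(m - 1)(m + 1)(m + 2) for all m ≥ 3 by induction on m.
For the base case m = 3: h(3) = 120 = 120·(1), so 120 | h(3).
Inductive step: assume the claim holds for m = i, i.e. 120 | h(i). Then
h(i+1) − h(i) = (i-1)·i·(i+1)·(i+2)·(i+3) − (i-2)·(i-1)·i·(i+1)·(i+2) = (i-1)·i·(i+1)·(i+2)·[(i+3) − (i-2)] = 5·(i-1)·i·(i+1)·(i+2). The product of 4 consecutive integers is divisible by (4)! = 24, so h(i+1) − h(i) is divisible by 5·24 = 120. By the inductive hypothesis 120 | h(i), hence 120 | h(i+1).
By induction, the statement is established for all m ≥ 3.
Therefore the largest such d is 120.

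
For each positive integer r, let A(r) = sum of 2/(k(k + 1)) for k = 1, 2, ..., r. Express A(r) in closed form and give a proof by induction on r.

A(r) = 2r/(r + 1)

We claim A(r) = 2r/(r + 1) for all r ≥ 1.
Base case (r = 1): A(1) = 1, and the closed form gives 1. They agree.
Inductive step: assume the claim holds for r = k, so A(k) = 2k/(k + 1).
Then A(k+1) = A(k) + (2/((k + 1)(k + 2))) = (2k/(k + 1)) + (2/((k + 1)(k + 2))).
Simplifying, A(k+1) = 2(k + 1)/(k + 2) = 2(k+1)/((k+1) + 1),
which is the closed form with r = k+1.
This completes the induction.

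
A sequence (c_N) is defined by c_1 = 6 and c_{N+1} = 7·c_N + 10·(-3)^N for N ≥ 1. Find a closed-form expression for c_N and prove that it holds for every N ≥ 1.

Computing the first terms: c_1 = 6, c_2 = 12, c_3 = 174. This suggests c_N = -(-3)^N + 3·7^(N - 1).
For the base case N = 1: the formula gives 6 = 6 = c_1.
Inductive step: assume the claim holds for N = k, so c_k = -(-3)^k + 3·7^(k - 1).
Then c_{k+1} = 7·c_k + 10·(-3)^k = 7·(-(-3)^k + 3·7^(k - 1)) + 10·(-3)^k = -(-3)^(k + 1) + 3·7^k = -(-3)^(k+1) + 3·7^((k+1) - 1),
which is the claimed formula at N = k+1.
Hence, by induction on N, the claim holds for every N ≥ 1.

c_N = -(-3)^N + 3·7^(N - 1)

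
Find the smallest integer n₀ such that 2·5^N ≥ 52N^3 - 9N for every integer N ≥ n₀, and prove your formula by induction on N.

n₀ = 6

At N = 5: 6250 < 6455, so the inequality fails and n₀ ≥ 6. We prove 2·5^N ≥ 52N^3 - 9N for all N ≥ 6.
For the base case N = 6: 2·5^N = 31250 and 52N^3 - 9N = 11178, so 31250 ≥ 11178.
Inductive step: assume the claim holds for N = p, so 2·5^p ≥ 52p^3 - 9p.
Then 2·5^(p + 1) = 5·(2·5^p) ≥ 5·(52p^3 - 9p).
Also, for p ≥ 6 we have 5·(52p^3 - 9p) ≥ 52(p+1)^3 - 9(p+1), since 5·(52p^3 - 9p) − (52(p+1)^3 - 9(p+1)) = 208p^3 - 156p^2 - 192p - 43, which is nonnegative for all p ≥ 6.
Combining, 2·5^(p + 1) ≥ 52(p+1)^3 - 9(p+1).
By induction, the statement is established for all N ≥ 6.
Hence the smallest such n₀ is 6.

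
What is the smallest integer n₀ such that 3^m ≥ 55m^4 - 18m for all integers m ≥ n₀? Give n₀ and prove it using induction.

At m = 12: 531441 < 1140264, so the inequality fails and n₀ ≥ 13. We prove 3^m ≥ 55m^4 - 18m for all m ≥ 13.
Base step (m = 13): 3^m = 1594323 and 55m^4 - 18m = 1570621, so 1594323 ≥ 1570621.
Suppose the result is true for m = p, so 3^p ≥ 55p^4 - 18p.
Then 3^(p + 1) = 3·(3^p) ≥ 3·(55p^4 - 18p).
Also, for p ≥ 13 we have 3·(55p^4 - 18p) ≥ 55(p+1)^4 - 18(p+1), since 3·(55p^4 - 18p) − (55(p+1)^4 - 18(p+1)) = 110p^4 - 220p^3 - 330p^2 - 256p - 37, which is nonnegative for all p ≥ 13.
Combining, 3^(p + 1) ≥ 55(p+1)^4 - 18(p+1).
By induction, the statement is established for all m ≥ 13.
Hence the smallest such n₀ is 13.

n₀ = 13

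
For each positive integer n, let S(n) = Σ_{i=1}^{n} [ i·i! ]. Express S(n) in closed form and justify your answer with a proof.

S(n) = (n + 1)! - 1

We claim S(n) = (n + 1)! - 1 for all n ≥ 1.
Base case (n = 1): S(1) = 1, and the closed form gives 1. They agree.
For the inductive step, assume it holds for an arbitrary i ≥ 1, so S(i) = (i + 1)! - 1.
Then S(i+1) = S(i) + ((i + 1)(i + 1)!) = ((i + 1)! - 1) + ((i + 1)(i + 1)!).
Simplifying, S(i+1) = ((i+1) + 1)! - 1,
which is the closed form with n = i+1.
Hence, by induction on n, the claim holds for every n ≥ 1.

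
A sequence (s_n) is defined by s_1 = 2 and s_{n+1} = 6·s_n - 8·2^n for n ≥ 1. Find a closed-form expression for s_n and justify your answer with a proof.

Computing the first terms: s_1 = 2, s_2 = -4, s_3 = -56. This suggests s_n = 2^(n + 1) - 2·6^(n - 1).
For the base case n = 1: the formula gives 2 = 2 = s_1.
Suppose the result is true for n = r, so s_r = 2^(r + 1) - 2·6^(r - 1).
Then s_{r+1} = 6·s_r - 8·2^r = 6·(2^(r + 1) - 2·6^(r - 1)) - 8·2^r = 2^(r + 2) - 2·6^r = 2^((r+1) + 1) - 2·6^((r+1) - 1),
which is the claimed formula at n = r+1.
By induction, the statement is established for all n ≥ 1.

s_n = 2^(n + 1) - 2·6^(n - 1)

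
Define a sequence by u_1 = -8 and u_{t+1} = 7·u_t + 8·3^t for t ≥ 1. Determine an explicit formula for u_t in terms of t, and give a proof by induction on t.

u_t = -2·3^t - 2·7^(t - 1)

Computing the first terms: u_1 = -8, u_2 = -32, u_3 = -152. This suggests u_t = -2·3^t - 2·7^(t - 1).
Base step (t = 1): the formula gives -8 = -8 = u_1.
Suppose the result is true for t = i, so u_i = -2·3^i - 2·7^(i - 1).
Then u_{i+1} = 7·u_i + 8·3^i = 7·(-2·3^i - 2·7^(i - 1)) + 8·3^i = -2·3^(i + 1) - 2·7^i = -2·3^(i+1) - 2·7^((i+1) - 1),
which is the claimed formula at t = i+1.
By the principle of mathematical induction, the result holds for all t ≥ 1.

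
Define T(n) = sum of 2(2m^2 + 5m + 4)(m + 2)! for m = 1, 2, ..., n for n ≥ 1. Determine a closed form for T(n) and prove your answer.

T(n) = (4n + 2)(n + 3)! - 12

We claim T(n) = (4n + 2)(n + 3)! - 12 for all n ≥ 1.
When n = 1: T(1) = 132, and the closed form gives 132. They agree.
For the inductive step, assume it holds for an arbitrary m ≥ 1, so T(m) = (4m + 2)(m + 3)! - 12.
Then T(m+1) = T(m) + (2(2m^2 + 9m + 11)(m + 3)!) = ((4m + 2)(m + 3)! - 12) + (2(2m^2 + 9m + 11)(m + 3)!).
Simplifying, T(m+1) = (4(m+1) + 2)((m+1) + 3)! - 12,
which is the closed form with n = m+1.
By the principle of mathematical induction, the result holds for all n ≥ 1.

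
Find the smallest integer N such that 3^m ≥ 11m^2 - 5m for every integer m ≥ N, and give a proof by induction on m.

N = 6

At m = 5: 243 < 250, so the inequality fails and N ≥ 6. We prove 3^m ≥ 11m^2 - 5m for all m ≥ 6.
For the base case m = 6: 3^m = 729 and 11m^2 - 5m = 366, so 729 ≥ 366.
For the inductive step, assume it holds for an arbitrary k ≥ 6, so 3^k ≥ 11k^2 - 5k.
Then 3^(k + 1) = 3·(3^k) ≥ 3·(11k^2 - 5k).
Also, for k ≥ 6 we have 3·(11k^2 - 5k) ≥ 11(k+1)^2 - 5(k+1), since 3·(11k^2 - 5k) − (11(k+1)^2 - 5(k+1)) = 22k^2 - 32k - 6, which is nonnegative for all k ≥ 6.
Combining, 3^(k + 1) ≥ 11(k+1)^2 - 5(k+1).
This completes the induction.
Hence the smallest such N is 6.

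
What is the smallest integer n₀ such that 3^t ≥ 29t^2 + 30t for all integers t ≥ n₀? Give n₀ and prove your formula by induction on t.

At t = 6: 729 < 1224, so the inequality fails and n₀ ≥ 7. We prove 3^t ≥ 29t^2 + 30t for all t ≥ 7.
When t = 7: 3^t = 2187 and 29t^2 + 30t = 1631, so 2187 ≥ 1631.
Inductive step: suppose the statement holds for some i ≥ 7, so 3^i ≥ 29i^2 + 30i.
Then 3^(i + 1) = 3·(3^i) ≥ 3·(29i^2 + 30i).
Also, for i ≥ 7 we have 3·(29i^2 + 30i) ≥ 29(i+1)^2 + 30(i+1), since 3·(29i^2 + 30i) − (29(i+1)^2 + 30(i+1)) = 58i^2 + 2i - 59, which is nonnegative for all i ≥ 7.
Combining, 3^(i + 1) ≥ 29(i+1)^2 + 30(i+1).
This completes the induction.
Hence the smallest such n₀ is 7.

n₀ = 7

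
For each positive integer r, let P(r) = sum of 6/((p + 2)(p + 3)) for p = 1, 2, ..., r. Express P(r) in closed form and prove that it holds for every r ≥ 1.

P(r) = 2r/(r + 3)

We claim P(r) = 2r/(r + 3) for all r ≥ 1.
When r = 1: P(1) = 1/2, and the closed form gives 1/2. They agree.
For the inductive step, assume it holds for an arbitrary p ≥ 1, so P(p) = 2p/(p + 3).
Then P(p+1) = P(p) + (6/((p + 3)(p + 4))) = (2p/(p + 3)) + (6/((p + 3)(p + 4))).
Simplifying, P(p+1) = 2(p + 1)/(p + 4) = 2(p+1)/((p+1) + 3),
which is the closed form with r = p+1.
Hence, by induction on r, the claim holds for every r ≥ 1.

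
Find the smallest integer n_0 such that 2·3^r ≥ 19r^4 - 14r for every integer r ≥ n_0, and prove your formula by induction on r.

n_0 = 11

At r = 10: 118098 < 189860, so the inequality fails and n_0 ≥ 11. We prove 2·3^r ≥ 19r^4 - 14r for all r ≥ 11.
Base case (r = 11): 2·3^r = 354294 and 19r^4 - 14r = 278025, so 354294 ≥ 278025.
For the inductive step, assume it holds for an arbitrary k ≥ 11, so 2·3^k ≥ 19k^4 - 14k.
Then 2·3^(k + 1) = 3·(2·3^k) ≥ 3·(19k^4 - 14k).
Also, for k ≥ 11 we have 3·(19k^4 - 14k) ≥ 19(k+1)^4 - 14(k+1), since 3·(19k^4 - 14k) − (19(k+1)^4 - 14(k+1)) = 38k^4 - 76k^3 - 114k^2 - 104k - 5, which is nonnegative for all k ≥ 11.
Combining, 2·3^(k + 1) ≥ 19(k+1)^4 - 14(k+1).
By the principle of mathematical induction, the result holds for all r ≥ 11.
Hence the smallest such n_0 is 11.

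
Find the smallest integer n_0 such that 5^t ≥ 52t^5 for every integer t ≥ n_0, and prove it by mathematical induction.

n_0 = 10

At t = 9: 1953125 < 3070548, so the inequality fails and n_0 ≥ 10. We prove 5^t ≥ 52t^5 for all t ≥ 10.
Base case (t = 10): 5^t = 9765625 and 52t^5 = 5200000, so 9765625 ≥ 5200000.
For the inductive step, assume it holds for an arbitrary p ≥ 10, so 5^p ≥ 52p^5.
Then 5^(p + 1) = 5·(5^p) ≥ 5·(52p^5).
Also, for p ≥ 10 we have 5·(52p^5) ≥ 52(p+1)^5, since 5 ≥ (1 + 1/p)^5 for all p ≥ 10.
Combining, 5^(p + 1) ≥ 52(p+1)^5.
This completes the induction.
Hence the smallest such n_0 is 10.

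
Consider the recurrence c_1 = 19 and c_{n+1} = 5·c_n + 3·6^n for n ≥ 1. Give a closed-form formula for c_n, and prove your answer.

Computing the first terms: c_1 = 19, c_2 = 113, c_3 = 673. This suggests c_n = 5^(n - 1) + 3·6^n.
Base step (n = 1): the formula gives 19 = 19 = c_1.
Inductive step: assume the claim holds for n = i, so c_i = 5^(i - 1) + 3·6^i.
Then c_{i+1} = 5·c_i + 3·6^i = 5·(5^(i - 1) + 3·6^i) + 3·6^i = 5^i + 3·6^(i + 1) = 5^((i+1) - 1) + 3·6^(i+1),
which is the claimed formula at n = i+1.
Hence, by induction on n, the claim holds for every n ≥ 1.

c_n = 5^(n - 1) + 3·6^n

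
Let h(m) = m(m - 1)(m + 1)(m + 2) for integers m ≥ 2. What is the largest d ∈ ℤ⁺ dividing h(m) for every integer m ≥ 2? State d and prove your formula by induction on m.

Computing the first values: h(2) = 24 and h(3) = 120; gcd(24, 120) = 24, so d ≤ 24.
We prove 24 | m(m - 1)(m + 1)(m + 2) for all m ≥ 2 by induction on m.
When m = 2: h(2) = 24 = 24·(1), so 24 | h(2).
Suppose the result is true for m = r, i.e. 24 | h(r). Then
h(r+1) − h(r) = r·(r+1)·(r+2)·(r+3) − (r-1)·r·(r+1)·(r+2) = r·(r+1)·(r+2)·[(r+3) − (r-1)] = 4·r·(r+1)·(r+2). The product of 3 consecutive integers is divisible by (3)! = 6, so h(r+1) − h(r) is divisible by 4·6 = 24. By the inductive hypothesis 24 | h(r), hence 24 | h(r+1).
By the principle of mathematical induction, the result holds for all m ≥ 2.
Therefore the largest such d is 24.

d = 24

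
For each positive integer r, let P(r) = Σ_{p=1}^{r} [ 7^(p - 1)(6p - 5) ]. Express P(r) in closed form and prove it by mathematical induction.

We claim P(r) = 7^r(r - 1) + 1 for all r ≥ 1.
For the base case r = 1: P(1) = 1, and the closed form gives 1. They agree.
For the inductive step, assume it holds for an arbitrary p ≥ 1, so P(p) = 7^p(p - 1) + 1.
Then P(p+1) = P(p) + (7^p(6p + 1)) = (7^p(p - 1) + 1) + (7^p(6p + 1)).
Simplifying, P(p+1) = 7^(p + 1)p + 1 = 7^(p+1)((p+1) - 1) + 1,
which is the closed form with r = p+1.
By the principle of mathematical induction, the result holds for all r ≥ 1.

P(r) = 7^r(r - 1) + 1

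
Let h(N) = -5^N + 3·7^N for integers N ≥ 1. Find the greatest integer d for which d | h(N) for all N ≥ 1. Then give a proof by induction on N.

Computing the first values: h(1) = 16 and h(2) = 122; gcd(16, 122) = 2, so d ≤ 2.
We prove 2 | -5^N + 3·7^N for all N ≥ 1 by induction on N.
Base case (N = 1): h(1) = 16 = 2·(8), so 2 | h(1).
Inductive step: assume the claim holds for N = i, i.e. 2 | h(i). Then
h(i+1) − 7·h(i) = (-5^(i+1) + 3·7^(i+1)) − 7·(-5^i + 3·7^i) = (-1)·5^i·(5 − 7) = (2)·5^i. Since 2 | h(i) by the inductive hypothesis, 2 | 7·h(i); and 2 | 2 since 2 = 2·1. Therefore 2 | h(i+1).
By induction, the statement is established for all N ≥ 1.
Therefore the largest such d is 2.

d = 2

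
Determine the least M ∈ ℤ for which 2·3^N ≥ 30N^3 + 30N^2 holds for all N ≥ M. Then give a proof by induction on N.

At N = 8: 13122 < 17280, so the inequality fails and M ≥ 9. We prove 2·3^N ≥ 30N^3 + 30N^2 for all N ≥ 9.
Base case (N = 9): 2·3^N = 39366 and 30N^3 + 30N^2 = 24300, so 39366 ≥ 24300.
Inductive step: assume the claim holds for N = p, so 2·3^p ≥ 30p^3 + 30p^2.
Then 2·3^(p + 1) = 3·(2·3^p) ≥ 3·(30p^3 + 30p^2).
Also, for p ≥ 9 we have 3·(30p^3 + 30p^2) ≥ 30(p+1)^3 + 30(p+1)^2, since 3·(30p^3 + 30p^2) − (30(p+1)^3 + 30(p+1)^2) = 60p^3 - 30p^2 - 150p - 60, which is nonnegative for all p ≥ 9.
Combining, 2·3^(p + 1) ≥ 30(p+1)^3 + 30(p+1)^2.
Hence, by induction on N, the claim holds for every N ≥ 9.
Hence the smallest such M is 9.

M = 9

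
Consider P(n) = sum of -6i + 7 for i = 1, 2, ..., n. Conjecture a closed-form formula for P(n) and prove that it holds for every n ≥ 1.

We claim P(n) = -n(3n - 4) for all n ≥ 1.
Base step (n = 1): P(1) = 1, and the closed form gives 1. They agree.
For the inductive step, assume it holds for an arbitrary i ≥ 1, so P(i) = i(-3i + 4).
Then P(i+1) = P(i) + (-6i + 1) = (i(-3i + 4)) + (-6i + 1).
Simplifying, P(i+1) = -(i + 1)(3i - 1) = -(i+1)(3(i+1) - 4),
which is the closed form with n = i+1.
Hence, by induction on n, the claim holds for every n ≥ 1.

P(n) = -n(3n - 4)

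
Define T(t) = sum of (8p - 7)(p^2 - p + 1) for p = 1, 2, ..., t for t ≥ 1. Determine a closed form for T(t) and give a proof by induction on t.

We claim T(t) = t(2t^3 - t^2 + 2t - 2) for all t ≥ 1.
Base step (t = 1): T(1) = 1, and the closed form gives 1. They agree.
Suppose the result is true for t = p, so T(p) = p(2p^3 - p^2 + 2p - 2).
Then T(p+1) = T(p) + (-(p - (p + 1)^2)(8p + 1)) = (p(2p^3 - p^2 + 2p - 2)) + (-(p - (p + 1)^2)(8p + 1)).
Simplifying, T(p+1) = (p + 1)(2p^3 + 5p^2 + 6p + 1) = (p+1)(2(p+1)^3 - (p+1)^2 + 2(p+1) - 2),
which is the closed form with t = p+1.
Hence, by induction on t, the claim holds for every t ≥ 1.

T(t) = t(2t^3 - t^2 + 2t - 2)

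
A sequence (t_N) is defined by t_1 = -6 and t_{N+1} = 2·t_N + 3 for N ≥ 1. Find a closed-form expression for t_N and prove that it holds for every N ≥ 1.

t_N = -3·2^(N - 1) - 3

Computing the first terms: t_1 = -6, t_2 = -9, t_3 = -15. This suggests t_N = -3·2^(N - 1) - 3.
Base step (N = 1): the formula gives -6 = -6 = t_1.
Inductive step: suppose the statement holds for some k ≥ 1, so t_k = -3·2^(k - 1) - 3.
Then t_{k+1} = 2·t_k + 3 = 2·(-3·2^(k - 1) - 3) + 3 = -3·2^k - 3 = -3·2^((k+1) - 1) - 3,
which is the claimed formula at N = k+1.
By the principle of mathematical induction, the result holds for all N ≥ 1.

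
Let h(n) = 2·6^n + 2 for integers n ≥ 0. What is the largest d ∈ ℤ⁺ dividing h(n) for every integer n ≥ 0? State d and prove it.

d = 2

Computing the first values: h(0) = 4 and h(1) = 14; gcd(4, 14) = 2, so d ≤ 2.
We prove 2 | 2·6^n + 2 for all n ≥ 0 by induction on n.
For the base case n = 0: h(0) = 4 = 2·(2), so 2 | h(0).
Inductive step: suppose the statement holds for some k ≥ 0, i.e. 2 | h(k). Then
h(k+1) = 2·6^(k+1) + 2 = 6·(2·6^k + 2) - 10 = 6·h(k) - 10. The first term is divisible by 2 by the inductive hypothesis, and -10 is divisible by 2. Hence 2 | h(k+1).
By induction, the statement is established for all n ≥ 0.
Therefore the largest such d is 2.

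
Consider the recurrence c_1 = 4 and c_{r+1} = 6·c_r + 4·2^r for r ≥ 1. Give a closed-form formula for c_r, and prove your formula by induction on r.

Computing the first terms: c_1 = 4, c_2 = 32, c_3 = 208. This suggests c_r = -2^r + 6^r.
Base case (r = 1): the formula gives 4 = 4 = c_1.
Inductive step: assume the claim holds for r = m, so c_m = -2^m + 6^m.
Then c_{m+1} = 6·c_m + 4·2^m = 6·(-2^m + 6^m) + 4·2^m = -2^(m + 1) + 6^(m + 1),
which is the claimed formula at r = m+1.
Hence, by induction on r, the claim holds for every r ≥ 1.

c_r = -2^r + 6^r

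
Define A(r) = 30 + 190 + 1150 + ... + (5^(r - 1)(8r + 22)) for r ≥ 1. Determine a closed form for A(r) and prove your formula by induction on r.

A(r) = 5^r(2r + 5) - 5

We claim A(r) = 5^r(2r + 5) - 5 for all r ≥ 1.
Base step (r = 1): A(1) = 30, and the closed form gives 30. They agree.
For the inductive step, assume it holds for an arbitrary m ≥ 1, so A(m) = 5^m(2m + 5) - 5.
Then A(m+1) = A(m) + (5^m(8m + 30)) = (5^m(2m + 5) - 5) + (5^m(8m + 30)).
Simplifying, A(m+1) = 10·5^m·m + 35·5^m - 5 = 5^(m+1)(2(m+1) + 5) - 5,
which is the closed form with r = m+1.
Hence, by induction on r, the claim holds for every r ≥ 1.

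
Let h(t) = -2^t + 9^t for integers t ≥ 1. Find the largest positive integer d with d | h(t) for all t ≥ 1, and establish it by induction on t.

Computing the first values: h(1) = 7 and h(2) = 77; gcd(7, 77) = 7, so d ≤ 7.
We prove 7 | -2^t + 9^t for all t ≥ 1 by induction on t.
For the base case t = 1: h(1) = 7 = 7·(1), so 7 | h(1).
Inductive step: suppose the statement holds for some r ≥ 1, i.e. 7 | h(r). Then
9^{r+1} − 2^{r+1} = 9·9^r − 2·2^r = 9·(9^r − 2^r) + (7)·2^r. The first term is divisible by 7 by the inductive hypothesis, and the second term (7)·2^r is divisible by 7 since 7 | 7. Hence 7 | h(r+1).
This completes the induction.
Therefore the largest such d is 7.

d = 7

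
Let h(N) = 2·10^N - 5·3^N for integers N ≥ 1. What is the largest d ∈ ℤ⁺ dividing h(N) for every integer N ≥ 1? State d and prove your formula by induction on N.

Computing the first values: h(1) = 5 and h(2) = 155; gcd(5, 155) = 5, so d ≤ 5.
We prove 5 | 2·10^N - 5·3^N for all N ≥ 1 by induction on N.
When N = 1: h(1) = 5 = 5·(1), so 5 | h(1).
Inductive step: suppose the statement holds for some p ≥ 1, i.e. 5 | h(p). Then
h(p+1) − 10·h(p) = (2·10^(p+1) - 5·3^(p+1)) − 10·(2·10^p - 5·3^p) = (-5)·3^p·(3 − 10) = (35)·3^p. Since 5 | h(p) by the inductive hypothesis, 5 | 10·h(p); and 5 | 35 since 35 = 5·7. Therefore 5 | h(p+1).
By induction, the statement is established for all N ≥ 1.
Therefore the largest such d is 5.

d = 5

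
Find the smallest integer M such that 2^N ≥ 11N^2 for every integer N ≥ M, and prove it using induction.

M = 11

At N = 10: 1024 < 1100, so the inequality fails and M ≥ 11. We prove 2^N ≥ 11N^2 for all N ≥ 11.
Base step (N = 11): 2^N = 2048 and 11N^2 = 1331, so 2048 ≥ 1331.
Suppose the result is true for N = r, so 2^r ≥ 11r^2.
Then 2^(r + 1) = 2·(2^r) ≥ 2·(11r^2).
Also, for r ≥ 11 we have 2·(11r^2) ≥ 11(r+1)^2, since 2 ≥ (1 + 1/r)^2 for all r ≥ 11.
Combining, 2^(r + 1) ≥ 11(r+1)^2.
This completes the induction.
Hence the smallest such M is 11.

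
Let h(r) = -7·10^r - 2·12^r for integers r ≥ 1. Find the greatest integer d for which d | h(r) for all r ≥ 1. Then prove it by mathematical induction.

Computing the first values: h(1) = -94 and h(2) = -988; gcd(-94, -988) = 2, so d ≤ 2.
We prove 2 | -7·10^r - 2·12^r for all r ≥ 1 by induction on r.
Base step (r = 1): h(1) = -94 = 2·(-47), so 2 | h(1).
For the inductive step, assume it holds for an arbitrary p ≥ 1, i.e. 2 | h(p). Then
h(p+1) − 12·h(p) = (-7·10^(p+1) - 2·12^(p+1)) − 12·(-7·10^p - 2·12^p) = (-7)·10^p·(10 − 12) = (14)·10^p. Since 2 | h(p) by the inductive hypothesis, 2 | 12·h(p); and 2 | 14 since 14 = 2·7. Therefore 2 | h(p+1).
By the principle of mathematical induction, the result holds for all r ≥ 1.
Therefore the largest such d is 2.

d = 2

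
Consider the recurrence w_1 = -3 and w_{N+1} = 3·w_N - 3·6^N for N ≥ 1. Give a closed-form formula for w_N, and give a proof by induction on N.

Computing the first terms: w_1 = -3, w_2 = -27, w_3 = -189. This suggests w_N = 3^N - 6^N.
For the base case N = 1: the formula gives -3 = -3 = w_1.
Inductive step: assume the claim holds for N = p, so w_p = 3^p - 6^p.
Then w_{p+1} = 3·w_p - 3·6^p = 3·(3^p - 6^p) - 3·6^p = 3^(p + 1) - 6^(p + 1),
which is the claimed formula at N = p+1.
This completes the induction.

w_N = 3^N - 6^N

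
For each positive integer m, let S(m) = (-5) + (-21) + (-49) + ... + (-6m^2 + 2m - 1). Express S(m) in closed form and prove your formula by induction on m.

S(m) = -m(2m^2 + 2m + 1)

We claim S(m) = -m(2m^2 + 2m + 1) for all m ≥ 1.
When m = 1: S(1) = -5, and the closed form gives -5. They agree.
Inductive step: suppose the statement holds for some i ≥ 1, so S(i) = i(-2i^2 - 2i - 1).
Then S(i+1) = S(i) + (2i - 6(i + 1)^2 + 1) = (i(-2i^2 - 2i - 1)) + (2i - 6(i + 1)^2 + 1).
Simplifying, S(i+1) = -(i + 1)(2i^2 + 6i + 5) = -(i+1)(2(i+1)^2 + 2(i+1) + 1),
which is the closed form with m = i+1.
Hence, by induction on m, the claim holds for every m ≥ 1.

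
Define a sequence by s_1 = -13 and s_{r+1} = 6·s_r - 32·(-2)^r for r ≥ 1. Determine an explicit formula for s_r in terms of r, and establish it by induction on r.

s_r = (-2)^(r + 2) - 5·6^(r - 1)

Computing the first terms: s_1 = -13, s_2 = -14, s_3 = -212. This suggests s_r = (-2)^(r + 2) - 5·6^(r - 1).
Base case (r = 1): the formula gives -13 = -13 = s_1.
Inductive step: assume the claim holds for r = j, so s_j = (-2)^(j + 2) - 5·6^(j - 1).
Then s_{j+1} = 6·s_j - 32·(-2)^j = 6·((-2)^(j + 2) - 5·6^(j - 1)) - 32·(-2)^j = (-2)^(j + 3) - 5·6^j = (-2)^((j+1) + 2) - 5·6^((j+1) - 1),
which is the claimed formula at r = j+1.
Hence, by induction on r, the claim holds for every r ≥ 1.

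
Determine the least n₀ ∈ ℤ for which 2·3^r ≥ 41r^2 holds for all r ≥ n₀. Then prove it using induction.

At r = 6: 1458 < 1476, so the inequality fails and n₀ ≥ 7. We prove 2·3^r ≥ 41r^2 for all r ≥ 7.
Base step (r = 7): 2·3^r = 4374 and 41r^2 = 2009, so 4374 ≥ 2009.
For the inductive step, assume it holds for an arbitrary m ≥ 7, so 2·3^m ≥ 41m^2.
Then 2·3^(m + 1) = 3·(2·3^m) ≥ 3·(41m^2).
Also, for m ≥ 7 we have 3·(41m^2) ≥ 41(m+1)^2, since 3 ≥ (1 + 1/m)^2 for all m ≥ 7.
Combining, 2·3^(m + 1) ≥ 41(m+1)^2.
This completes the induction.
Hence the smallest such n₀ is 7.

n₀ = 7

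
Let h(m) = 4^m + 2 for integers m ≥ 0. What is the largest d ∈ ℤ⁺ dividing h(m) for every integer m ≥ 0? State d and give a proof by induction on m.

Computing the first values: h(0) = 3 and h(1) = 6; gcd(3, 6) = 3, so d ≤ 3.
We prove 3 | 4^m + 2 for all m ≥ 0 by induction on m.
Base step (m = 0): h(0) = 3 = 3·(1), so 3 | h(0).
Suppose the result is true for m = p, i.e. 3 | h(p). Then
h(p+1) = 4^(p+1) + 2 = 4·(4^p + 2) - 6 = 4·h(p) - 6. The first term is divisible by 3 by the inductive hypothesis, and -6 is divisible by 3. Hence 3 | h(p+1).
By the principle of mathematical induction, the result holds for all m ≥ 0.
Therefore the largest such d is 3.

d = 3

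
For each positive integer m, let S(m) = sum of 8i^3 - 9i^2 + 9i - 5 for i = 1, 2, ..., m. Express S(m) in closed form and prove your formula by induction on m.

S(m) = m(2m^3 + m^2 + 2m - 2)

We claim S(m) = m(2m^3 + m^2 + 2m - 2) for all m ≥ 1.
When m = 1: S(1) = 3, and the closed form gives 3. They agree.
Inductive step: assume the claim holds for m = i, so S(i) = i(2i^3 + i^2 + 2i - 2).
Then S(i+1) = S(i) + (8i^3 + 15i^2 + 15i + 3) = (i(2i^3 + i^2 + 2i - 2)) + (8i^3 + 15i^2 + 15i + 3).
Simplifying, S(i+1) = (i + 1)(2i^3 + 7i^2 + 10i + 3) = (i+1)(2(i+1)^3 + (i+1)^2 + 2(i+1) - 2),
which is the closed form with m = i+1.
By the principle of mathematical induction, the result holds for all m ≥ 1.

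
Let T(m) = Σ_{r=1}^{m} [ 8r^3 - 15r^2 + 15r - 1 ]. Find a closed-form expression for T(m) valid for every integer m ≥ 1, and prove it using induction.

We claim T(m) = m(2m^3 - m^2 + 2m + 4) for all m ≥ 1.
Base step (m = 1): T(1) = 7, and the closed form gives 7. They agree.
Inductive step: assume the claim holds for m = r, so T(r) = r(2r^3 - r^2 + 2r + 4).
Then T(r+1) = T(r) + (8r^3 + 9r^2 + 9r + 7) = (r(2r^3 - r^2 + 2r + 4)) + (8r^3 + 9r^2 + 9r + 7).
Simplifying, T(r+1) = (r + 1)(2r^3 + 5r^2 + 6r + 7) = (r+1)(2(r+1)^3 - (r+1)^2 + 2(r+1) + 4),
which is the closed form with m = r+1.
By the principle of mathematical induction, the result holds for all m ≥ 1.

T(m) = m(2m^3 - m^2 + 2m + 4)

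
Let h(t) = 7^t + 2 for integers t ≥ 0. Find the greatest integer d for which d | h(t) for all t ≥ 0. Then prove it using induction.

Computing the first values: h(0) = 3 and h(1) = 9; gcd(3, 9) = 3, so d ≤ 3.
We prove 3 | 7^t + 2 for all t ≥ 0 by induction on t.
Base step (t = 0): h(0) = 3 = 3·(1), so 3 | h(0).
For the inductive step, assume it holds for an arbitrary r ≥ 0, i.e. 3 | h(r). Then
h(r+1) = 7^(r+1) + 2 = 7·(7^r + 2) - 12 = 7·h(r) - 12. The first term is divisible by 3 by the inductive hypothesis, and -12 is divisible by 3. Hence 3 | h(r+1).
Hence, by induction on t, the claim holds for every t ≥ 0.
Therefore the largest such d is 3.

d = 3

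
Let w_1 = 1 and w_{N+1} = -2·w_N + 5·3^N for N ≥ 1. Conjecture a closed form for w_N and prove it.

Computing the first terms: w_1 = 1, w_2 = 13, w_3 = 19. This suggests w_N = (-2)^N + 3^N.
Base case (N = 1): the formula gives 1 = 1 = w_1.
Inductive step: suppose the statement holds for some k ≥ 1, so w_k = (-2)^k + 3^k.
Then w_{k+1} = -2·w_k + 5·3^k = -2·((-2)^k + 3^k) + 5·3^k = (-2)^(k + 1) + 3^(k + 1),
which is the claimed formula at N = k+1.
Hence, by induction on N, the claim holds for every N ≥ 1.

w_N = (-2)^N + 3^N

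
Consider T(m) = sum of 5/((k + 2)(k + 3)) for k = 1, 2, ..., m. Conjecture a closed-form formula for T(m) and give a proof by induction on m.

T(m) = 5m/(3(m + 3))

We claim T(m) = 5m/(3(m + 3)) for all m ≥ 1.
Base case (m = 1): T(1) = 5/12, and the closed form gives 5/12. They agree.
For the inductive step, assume it holds for an arbitrary k ≥ 1, so T(k) = 5k/(3(k + 3)).
Then T(k+1) = T(k) + (5/((k + 3)(k + 4))) = (5k/(3(k + 3))) + (5/((k + 3)(k + 4))).
Simplifying, T(k+1) = 5(k + 1)/(3(k + 4)) = 5(k+1)/(3((k+1) + 3)),
which is the closed form with m = k+1.
Hence, by induction on m, the claim holds for every m ≥ 1.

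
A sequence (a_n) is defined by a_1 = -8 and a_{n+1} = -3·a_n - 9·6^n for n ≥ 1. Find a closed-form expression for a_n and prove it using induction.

Computing the first terms: a_1 = -8, a_2 = -30, a_3 = -234. This suggests a_n = -2(-3)^(n - 1) - 6^n.
For the base case n = 1: the formula gives -8 = -8 = a_1.
For the inductive step, assume it holds for an arbitrary m ≥ 1, so a_m = -2(-3)^(m - 1) - 6^m.
Then a_{m+1} = -3·a_m - 9·6^m = -3·(-2(-3)^(m - 1) - 6^m) - 9·6^m = -2(-3)^m - 6^(m + 1) = -2(-3)^((m+1) - 1) - 6^(m+1),
which is the claimed formula at n = m+1.
This completes the induction.

a_n = -2(-3)^(n - 1) - 6^n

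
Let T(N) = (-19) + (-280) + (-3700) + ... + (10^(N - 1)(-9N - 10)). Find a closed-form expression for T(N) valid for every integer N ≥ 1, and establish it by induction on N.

T(N) = -10^N(N + 1) + 1

We claim T(N) = -10^N(N + 1) + 1 for all N ≥ 1.
When N = 1: T(1) = -19, and the closed form gives -19. They agree.
Inductive step: suppose the statement holds for some m ≥ 1, so T(m) = -10^m(m + 1) + 1.
Then T(m+1) = T(m) + (10^m(-9m - 19)) = (-10^m(m + 1) + 1) + (10^m(-9m - 19)).
Simplifying, T(m+1) = -10·10^m·m - 20·10^m + 1 = -10^(m+1)((m+1) + 1) + 1,
which is the closed form with N = m+1.
This completes the induction.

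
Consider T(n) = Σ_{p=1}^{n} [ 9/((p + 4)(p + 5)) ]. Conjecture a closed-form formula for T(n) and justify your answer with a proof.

T(n) = 9n/(5(n + 5))

We claim T(n) = 9n/(5(n + 5)) for all n ≥ 1.
For the base case n = 1: T(1) = 3/10, and the closed form gives 3/10. They agree.
For the inductive step, assume it holds for an arbitrary p ≥ 1, so T(p) = 9p/(5(p + 5)).
Then T(p+1) = T(p) + (9/((p + 5)(p + 6))) = (9p/(5(p + 5))) + (9/((p + 5)(p + 6))).
Simplifying, T(p+1) = 9(p + 1)/(5(p + 6)) = 9(p+1)/(5((p+1) + 5)),
which is the closed form with n = p+1.
This completes the induction.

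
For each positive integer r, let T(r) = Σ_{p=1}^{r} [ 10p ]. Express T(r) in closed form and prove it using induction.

T(r) = 5r(r + 1)

We claim T(r) = 5r(r + 1) for all r ≥ 1.
When r = 1: T(1) = 10, and the closed form gives 10. They agree.
Suppose the result is true for r = p, so T(p) = 5p(p + 1).
Then T(p+1) = T(p) + (10p + 10) = (5p(p + 1)) + (10p + 10).
Simplifying, T(p+1) = 5(p + 1)(p + 2) = 5(p+1)((p+1) + 1),
which is the closed form with r = p+1.
Hence, by induction on r, the claim holds for every r ≥ 1.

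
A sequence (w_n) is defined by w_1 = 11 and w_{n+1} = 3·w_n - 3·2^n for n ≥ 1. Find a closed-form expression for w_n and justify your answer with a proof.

w_n = 3·2^n + 5·3^(n - 1)

Computing the first terms: w_1 = 11, w_2 = 27, w_3 = 69. This suggests w_n = 3·2^n + 5·3^(n - 1).
Base case (n = 1): the formula gives 11 = 11 = w_1.
Inductive step: suppose the statement holds for some p ≥ 1, so w_p = 3·2^p + 5·3^(p - 1).
Then w_{p+1} = 3·w_p - 3·2^p = 3·(3·2^p + 5·3^(p - 1)) - 3·2^p = 3·2^(p + 1) + 5·3^p = 3·2^(p+1) + 5·3^((p+1) - 1),
which is the claimed formula at n = p+1.
By the principle of mathematical induction, the result holds for all n ≥ 1.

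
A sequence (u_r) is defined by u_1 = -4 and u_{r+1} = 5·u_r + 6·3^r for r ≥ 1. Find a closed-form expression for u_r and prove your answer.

u_r = -3^(r + 1) + 5^r

Computing the first terms: u_1 = -4, u_2 = -2, u_3 = 44. This suggests u_r = -3^(r + 1) + 5^r.
For the base case r = 1: the formula gives -4 = -4 = u_1.
Inductive step: assume the claim holds for r = p, so u_p = -3^(p + 1) + 5^p.
Then u_{p+1} = 5·u_p + 6·3^p = 5·(-3^(p + 1) + 5^p) + 6·3^p = -3^(p + 2) + 5^(p + 1) = -3^((p+1) + 1) + 5^(p+1),
which is the claimed formula at r = p+1.
By the principle of mathematical induction, the result holds for all r ≥ 1.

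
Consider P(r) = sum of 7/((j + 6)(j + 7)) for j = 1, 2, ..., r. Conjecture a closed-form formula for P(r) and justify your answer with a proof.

P(r) = r/(r + 7)

We claim P(r) = r/(r + 7) for all r ≥ 1.
For the base case r = 1: P(1) = 1/8, and the closed form gives 1/8. They agree.
Inductive step: suppose the statement holds for some j ≥ 1, so P(j) = j/(j + 7).
Then P(j+1) = P(j) + (7/((j + 7)(j + 8))) = (j/(j + 7)) + (7/((j + 7)(j + 8))).
Simplifying, P(j+1) = (j + 1)/(j + 8) = (j+1)/((j+1) + 7),
which is the closed form with r = j+1.
By induction, the statement is established for all r ≥ 1.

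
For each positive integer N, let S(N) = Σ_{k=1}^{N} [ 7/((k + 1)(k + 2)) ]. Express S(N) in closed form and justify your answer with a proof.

We claim S(N) = 7N/(2(N + 2)) for all N ≥ 1.
For the base case N = 1: S(1) = 7/6, and the closed form gives 7/6. They agree.
Suppose the result is true for N = k, so S(k) = 7k/(2(k + 2)).
Then S(k+1) = S(k) + (7/((k + 2)(k + 3))) = (7k/(2(k + 2))) + (7/((k + 2)(k + 3))).
Simplifying, S(k+1) = 7(k + 1)/(2(k + 3)) = 7(k+1)/(2((k+1) + 2)),
which is the closed form with N = k+1.
This completes the induction.

S(N) = 7N/(2(N + 2))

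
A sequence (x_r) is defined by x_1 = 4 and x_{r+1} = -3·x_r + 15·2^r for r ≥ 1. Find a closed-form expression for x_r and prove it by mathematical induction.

x_r = -2(-3)^(r - 1) + 3·2^r

Computing the first terms: x_1 = 4, x_2 = 18, x_3 = 6. This suggests x_r = -2(-3)^(r - 1) + 3·2^r.
Base step (r = 1): the formula gives 4 = 4 = x_1.
Inductive step: suppose the statement holds for some j ≥ 1, so x_j = -2(-3)^(j - 1) + 3·2^j.
Then x_{j+1} = -3·x_j + 15·2^j = -3·(-2(-3)^(j - 1) + 3·2^j) + 15·2^j = -2(-3)^j + 3·2^(j + 1) = -2(-3)^((j+1) - 1) + 3·2^(j+1),
which is the claimed formula at r = j+1.
By induction, the statement is established for all r ≥ 1.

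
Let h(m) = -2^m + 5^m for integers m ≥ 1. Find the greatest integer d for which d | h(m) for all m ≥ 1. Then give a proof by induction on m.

Computing the first values: h(1) = 3 and h(2) = 21; gcd(3, 21) = 3, so d ≤ 3.
We prove 3 | -2^m + 5^m for all m ≥ 1 by induction on m.
For the base case m = 1: h(1) = 3 = 3·(1), so 3 | h(1).
Suppose the result is true for m = r, i.e. 3 | h(r). Then
5^{r+1} − 2^{r+1} = 5·5^r − 2·2^r = 5·(5^r − 2^r) + (3)·2^r. The first term is divisible by 3 by the inductive hypothesis, and the second term (3)·2^r is divisible by 3 since 3 | 3. Hence 3 | h(r+1).
This completes the induction.
Therefore the largest such d is 3.

d = 3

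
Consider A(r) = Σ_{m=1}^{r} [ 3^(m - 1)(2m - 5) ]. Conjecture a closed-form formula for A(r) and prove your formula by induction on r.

A(r) = 3^r(r - 3) + 3

We claim A(r) = 3^r(r - 3) + 3 for all r ≥ 1.
For the base case r = 1: A(1) = -3, and the closed form gives -3. They agree.
For the inductive step, assume it holds for an arbitrary m ≥ 1, so A(m) = 3^m(m - 3) + 3.
Then A(m+1) = A(m) + (3^m(2m - 3)) = (3^m(m - 3) + 3) + (3^m(2m - 3)).
Simplifying, A(m+1) = 3·3^m·m - 6·3^m + 3 = 3^(m+1)((m+1) - 3) + 3,
which is the closed form with r = m+1.
Hence, by induction on r, the claim holds for every r ≥ 1.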